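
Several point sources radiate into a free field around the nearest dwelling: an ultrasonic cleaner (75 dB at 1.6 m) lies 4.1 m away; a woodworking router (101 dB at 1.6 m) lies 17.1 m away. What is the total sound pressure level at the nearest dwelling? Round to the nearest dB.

Apply inverse-square spreading to bring every level to the receiver, then sum 10^(L/10).
ultrasonic cleaner: 75 − 20·log₁₀(4.1/1.6) = 75 − 8.17 = 66.83 dB.
woodworking router: 101 − 20·log₁₀(17.1/1.6) = 101 − 20.58 = 80.42 dB.
Σ 10^(L/10) = 1.150e+08 → L_total = 10·log₁₀(1.150e+08) = 80.61 dB.

81 dB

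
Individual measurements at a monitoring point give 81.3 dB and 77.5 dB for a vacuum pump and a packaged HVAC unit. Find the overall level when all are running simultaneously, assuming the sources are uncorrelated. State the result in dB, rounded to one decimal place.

Incoherent sources combine by intensity addition: L_total = 10·log₁₀(Σ 10^(L_i/10)).
Σ 10^(L/10) = 10^(81.3/10) + 10^(77.5/10) = 1.911e+08.
L_total = 10·log₁₀(1.911e+08) = 82.81 dB.

82.8 dB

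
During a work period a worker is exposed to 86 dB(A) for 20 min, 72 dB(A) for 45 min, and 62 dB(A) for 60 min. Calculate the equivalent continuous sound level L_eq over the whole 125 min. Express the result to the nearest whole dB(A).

L_eq = 10·log₁₀[(1/T)·Σ tᵢ·10^(Lᵢ/10)] with T = 125 min.
Σ tᵢ·10^(Lᵢ/10) = 20·10^(86/10) + 45·10^(72/10) + 60·10^(62/10) = 8.770e+09.
L_eq = 10·log₁₀(8.770e+09/125) = 78.46 dB(A).

78 dB(A)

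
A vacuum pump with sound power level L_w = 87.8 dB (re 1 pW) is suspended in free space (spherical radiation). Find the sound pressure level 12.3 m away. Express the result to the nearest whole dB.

55 dB

L_p = L_w − 10·log₁₀(4π·r²) with r = 12.3 m.
4π·r² = 1901 m², 10·log₁₀ of that is 32.790 dB.
L_p = 87.8 − 32.790 = 55.01 dB.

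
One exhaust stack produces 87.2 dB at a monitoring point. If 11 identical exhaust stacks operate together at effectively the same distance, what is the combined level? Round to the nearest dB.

98 dB

L_total = L₁ + 10·log₁₀ N for N identical incoherent sources.
L_total = 87.2 + 10·log₁₀(11) = 87.2 + 10.414 = 97.61 dB.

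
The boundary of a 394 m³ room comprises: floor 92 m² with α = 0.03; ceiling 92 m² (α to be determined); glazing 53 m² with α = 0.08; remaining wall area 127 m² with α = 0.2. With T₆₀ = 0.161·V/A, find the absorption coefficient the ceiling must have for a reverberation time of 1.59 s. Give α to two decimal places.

Required total absorption A = 0.161·394/1.59 = 39.90 m².
Absorption from the other surfaces = 92·0.03 + 53·0.08 + 127·0.2 = 32.40 m², so the ceiling must supply 7.50 m² over 92 m².
α = 7.50/92 = 0.081.

0.08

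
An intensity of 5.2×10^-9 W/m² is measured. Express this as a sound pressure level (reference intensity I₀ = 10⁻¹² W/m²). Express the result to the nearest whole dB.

37 dB

L = 10·log₁₀(I/I₀) = 10·log₁₀(5.2×10^-9/10⁻¹²) = 10·log₁₀(5.2×10^3).
L = 10·(0.7160 + 3) = 37.16 dB.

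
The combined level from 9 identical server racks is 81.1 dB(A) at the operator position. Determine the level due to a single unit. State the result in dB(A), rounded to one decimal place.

Dividing the total intensity by 9 lowers the level by 10·log₁₀ 9 = 9.542 dB: L₁ = 81.1 − 9.542.

71.6 dB(A)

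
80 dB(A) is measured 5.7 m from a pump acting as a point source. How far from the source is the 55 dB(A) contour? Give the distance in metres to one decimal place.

The 25.0 dB drop corresponds to a distance ratio of 10^(25.0/20) for a point source.
r₂ = 5.7·10^((80−55)/20) = 5.7·10^(25.0/20) = 101.36 m.

101.4 m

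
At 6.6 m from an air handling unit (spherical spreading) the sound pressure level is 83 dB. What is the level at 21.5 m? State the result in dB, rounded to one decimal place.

For a point source, L₂ = L₁ − 20·log₁₀(r₂/r₁).
L₂ = 83 − 20·log₁₀(21.5/6.6) = 83 − 10.258 = 72.74 dB.

72.7 dB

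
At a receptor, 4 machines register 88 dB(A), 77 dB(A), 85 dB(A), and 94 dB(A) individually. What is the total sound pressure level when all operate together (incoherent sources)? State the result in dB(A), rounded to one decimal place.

95.5 dB(A)

For uncorrelated sources the intensities add, so convert each level to linear form, sum, and take 10·log₁₀ of the total.
Σ 10^(L/10) = 10^(88/10) + 10^(77/10) + 10^(85/10) + 10^(94/10) = 3.509e+09.
L_total = 10·log₁₀(3.509e+09) = 95.45 dB(A).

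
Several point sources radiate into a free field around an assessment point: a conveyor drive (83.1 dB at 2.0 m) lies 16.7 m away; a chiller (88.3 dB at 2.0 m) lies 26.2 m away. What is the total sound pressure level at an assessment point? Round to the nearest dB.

Propagate each source to the receiver with L = L_ref − 20·log₁₀(r/r_ref), then add intensities.
conveyor drive: 83.1 − 20·log₁₀(16.7/2.0) = 83.1 − 18.43 = 64.67 dB.
chiller: 88.3 − 20·log₁₀(26.2/2.0) = 88.3 − 22.35 = 65.95 dB.
Σ 10^(L/10) = 6.868e+06 → L_total = 10·log₁₀(6.868e+06) = 68.37 dB.

68 dB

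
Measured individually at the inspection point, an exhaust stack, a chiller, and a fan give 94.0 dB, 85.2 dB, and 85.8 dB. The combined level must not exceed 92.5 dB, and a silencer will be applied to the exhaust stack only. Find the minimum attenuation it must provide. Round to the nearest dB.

The untreated sources together contribute 10^(85.2/10) + 10^(85.8/10) = 7.113e+08, i.e. 88.52 dB.
To meet 92.5 dB overall, the treated exhaust stack may contribute at most 10^(92.5/10) − 7.113e+08 = 1.067e+09, i.e. 90.28 dB.
Required insertion loss = 94.0 − 90.28 = 3.72 dB.

4 dB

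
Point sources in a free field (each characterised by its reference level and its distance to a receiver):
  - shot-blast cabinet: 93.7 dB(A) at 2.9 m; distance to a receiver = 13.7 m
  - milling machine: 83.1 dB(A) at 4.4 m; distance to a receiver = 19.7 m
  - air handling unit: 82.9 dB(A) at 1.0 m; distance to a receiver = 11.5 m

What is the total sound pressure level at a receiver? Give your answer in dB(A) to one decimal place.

Propagate each source to the receiver with L = L_ref − 20·log₁₀(r/r_ref), then add intensities.
shot-blast cabinet: 93.7 − 20·log₁₀(13.7/2.9) = 93.7 − 13.49 = 80.21 dB(A).
milling machine: 83.1 − 20·log₁₀(19.7/4.4) = 83.1 − 13.02 = 70.08 dB(A).
air handling unit: 82.9 − 20·log₁₀(11.5/1.0) = 82.9 − 21.21 = 61.69 dB(A).
Σ 10^(L/10) = 1.167e+08 → L_total = 10·log₁₀(1.167e+08) = 80.67 dB(A).

80.7 dB(A)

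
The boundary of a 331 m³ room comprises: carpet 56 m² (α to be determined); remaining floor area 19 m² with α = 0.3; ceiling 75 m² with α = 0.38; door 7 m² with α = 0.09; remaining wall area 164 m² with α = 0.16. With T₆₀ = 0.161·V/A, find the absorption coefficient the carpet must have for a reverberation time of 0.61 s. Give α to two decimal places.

A = 0.161·V/T₆₀ = 0.161·331/0.61 = 87.36 m² sabins.
Absorption from the other surfaces = 19·0.3 + 75·0.38 + 7·0.09 + 164·0.16 = 61.07 m², so the carpet must supply 26.29 m² over 56 m².
α = 26.29/56 = 0.470.

0.47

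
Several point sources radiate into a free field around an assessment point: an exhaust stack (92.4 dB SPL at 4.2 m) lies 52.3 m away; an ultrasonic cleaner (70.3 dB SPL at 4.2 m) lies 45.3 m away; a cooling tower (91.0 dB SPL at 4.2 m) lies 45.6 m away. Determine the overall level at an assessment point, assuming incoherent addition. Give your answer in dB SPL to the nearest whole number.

Propagate each source to the receiver with L = L_ref − 20·log₁₀(r/r_ref), then add intensities.
exhaust stack: 92.4 − 20·log₁₀(52.3/4.2) = 92.4 − 21.91 = 70.49 dB SPL.
ultrasonic cleaner: 70.3 − 20·log₁₀(45.3/4.2) = 70.3 − 20.66 = 49.64 dB SPL.
cooling tower: 91.0 − 20·log₁₀(45.6/4.2) = 91.0 − 20.71 = 70.29 dB SPL.
Σ 10^(L/10) = 2.198e+07 → L_total = 10·log₁₀(2.198e+07) = 73.42 dB SPL.

73 dB SPL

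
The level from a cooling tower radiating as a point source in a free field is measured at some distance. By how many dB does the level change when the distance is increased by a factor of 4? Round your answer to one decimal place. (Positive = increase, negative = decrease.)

-12.0 dB

With spherical spreading the level changes by −20·log₁₀(r₂/r₁).
ΔL = −20·log₁₀(4) = -12.04 dB.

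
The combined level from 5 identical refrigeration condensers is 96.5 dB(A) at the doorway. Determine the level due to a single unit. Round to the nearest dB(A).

90 dB(A)

Dividing the total intensity by 5 lowers the level by 10·log₁₀ 5 = 6.990 dB: L₁ = 96.5 − 6.990.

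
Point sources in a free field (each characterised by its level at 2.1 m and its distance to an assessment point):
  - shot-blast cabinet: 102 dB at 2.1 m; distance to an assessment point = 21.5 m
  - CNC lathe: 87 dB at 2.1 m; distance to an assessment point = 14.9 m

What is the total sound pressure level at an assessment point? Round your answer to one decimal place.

82.1 dB

First find each source's level at the receiver (point-source: −20·log₁₀(r/r_ref)), then combine on an intensity basis.
shot-blast cabinet: 102 − 20·log₁₀(21.5/2.1) = 102 − 20.20 = 81.80 dB.
CNC lathe: 87 − 20·log₁₀(14.9/2.1) = 87 − 17.02 = 69.98 dB.
Σ 10^(L/10) = 1.612e+08 → L_total = 10·log₁₀(1.612e+08) = 82.07 dB.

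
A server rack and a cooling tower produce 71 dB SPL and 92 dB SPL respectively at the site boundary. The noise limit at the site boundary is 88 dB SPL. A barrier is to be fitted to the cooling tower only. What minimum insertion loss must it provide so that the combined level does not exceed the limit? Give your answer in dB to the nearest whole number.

Everything except the cooling tower sums to 10^(71/10) = 1.259e+07 in linear terms, 71.00 dB SPL.
To meet 88 dB SPL overall, the treated cooling tower may contribute at most 10^(88/10) − 1.259e+07 = 6.184e+08, i.e. 87.91 dB SPL.
Required insertion loss = 92 − 87.91 = 4.09 dB.

4 dB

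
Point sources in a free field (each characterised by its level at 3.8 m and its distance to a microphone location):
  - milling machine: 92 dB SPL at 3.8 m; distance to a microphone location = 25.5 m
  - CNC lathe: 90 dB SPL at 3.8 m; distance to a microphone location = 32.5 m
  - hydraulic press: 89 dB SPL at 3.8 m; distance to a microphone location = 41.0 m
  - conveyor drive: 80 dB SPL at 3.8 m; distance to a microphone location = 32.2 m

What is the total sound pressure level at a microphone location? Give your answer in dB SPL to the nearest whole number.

78 dB SPL

Propagate each source to the receiver with L = L_ref − 20·log₁₀(r/r_ref), then add intensities.
milling machine: 92 − 20·log₁₀(25.5/3.8) = 92 − 16.54 = 75.46 dB SPL.
CNC lathe: 90 − 20·log₁₀(32.5/3.8) = 90 − 18.64 = 71.36 dB SPL.
hydraulic press: 89 − 20·log₁₀(41.0/3.8) = 89 − 20.66 = 68.34 dB SPL.
conveyor drive: 80 − 20·log₁₀(32.2/3.8) = 80 − 18.56 = 61.44 dB SPL.
Σ 10^(L/10) = 5.708e+07 → L_total = 10·log₁₀(5.708e+07) = 77.57 dB SPL.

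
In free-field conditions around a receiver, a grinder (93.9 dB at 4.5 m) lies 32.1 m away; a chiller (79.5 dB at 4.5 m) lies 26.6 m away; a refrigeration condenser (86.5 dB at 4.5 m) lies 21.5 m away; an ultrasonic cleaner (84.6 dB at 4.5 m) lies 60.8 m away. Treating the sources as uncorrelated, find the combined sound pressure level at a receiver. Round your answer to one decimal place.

78.6 dB

Propagate each source to the receiver with L = L_ref − 20·log₁₀(r/r_ref), then add intensities.
grinder: 93.9 − 20·log₁₀(32.1/4.5) = 93.9 − 17.07 = 76.83 dB.
chiller: 79.5 − 20·log₁₀(26.6/4.5) = 79.5 − 15.43 = 64.07 dB.
refrigeration condenser: 86.5 − 20·log₁₀(21.5/4.5) = 86.5 − 13.58 = 72.92 dB.
ultrasonic cleaner: 84.6 − 20·log₁₀(60.8/4.5) = 84.6 − 22.61 = 61.99 dB.
Σ 10^(L/10) = 7.194e+07 → L_total = 10·log₁₀(7.194e+07) = 78.57 dB.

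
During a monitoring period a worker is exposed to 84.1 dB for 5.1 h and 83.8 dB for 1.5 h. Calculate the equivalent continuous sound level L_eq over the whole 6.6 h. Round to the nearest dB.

84 dB

The energy average is taken in the linear domain: L_eq = 10·log₁₀[(Σ tᵢ·10^(Lᵢ/10))/T], T = 6.6 h.
Σ tᵢ·10^(Lᵢ/10) = 5.1·10^(84.1/10) + 1.5·10^(83.8/10) = 1.671e+09.
L_eq = 10·log₁₀(1.671e+09/6.6) = 84.03 dB.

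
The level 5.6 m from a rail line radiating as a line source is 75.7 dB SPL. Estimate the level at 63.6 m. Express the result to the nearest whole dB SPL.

Line-source attenuation: ΔL = 10·log₁₀(r₂/r₁) = 10·log₁₀(63.6/5.6) = 10.553 dB.
L₂ = 75.7 − 10·log₁₀(63.6/5.6) = 75.7 − 10.553 = 65.15 dB SPL.

65 dB SPL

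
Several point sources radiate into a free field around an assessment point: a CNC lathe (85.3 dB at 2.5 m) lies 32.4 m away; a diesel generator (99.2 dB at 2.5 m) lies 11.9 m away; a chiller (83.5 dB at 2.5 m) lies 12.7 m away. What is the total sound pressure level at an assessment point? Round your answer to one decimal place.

Propagate each source to the receiver with L = L_ref − 20·log₁₀(r/r_ref), then add intensities.
CNC lathe: 85.3 − 20·log₁₀(32.4/2.5) = 85.3 − 22.25 = 63.05 dB.
diesel generator: 99.2 − 20·log₁₀(11.9/2.5) = 99.2 − 13.55 = 85.65 dB.
chiller: 83.5 − 20·log₁₀(12.7/2.5) = 83.5 − 14.12 = 69.38 dB.
Σ 10^(L/10) = 3.778e+08 → L_total = 10·log₁₀(3.778e+08) = 85.77 dB.

85.8 dB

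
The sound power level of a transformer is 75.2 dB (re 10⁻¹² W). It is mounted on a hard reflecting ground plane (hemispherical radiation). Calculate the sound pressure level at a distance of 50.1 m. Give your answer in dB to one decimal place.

33.2 dB

The power spreads over a hemisphere of area 2π·r², so L_p = L_w − 10·log₁₀(2π·r²).
2π·r² = 1.577e+04 m², 10·log₁₀ of that is 41.979 dB.
L_p = 75.2 − 41.979 = 33.22 dB.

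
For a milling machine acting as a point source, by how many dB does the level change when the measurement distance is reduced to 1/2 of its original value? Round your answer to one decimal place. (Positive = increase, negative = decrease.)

A point source loses 6 dB per doubling of distance; generally ΔL = −20·log₁₀(r₂/r₁).
ΔL = −20·log₁₀(0.5) = +6.02 dB.

+6.0 dB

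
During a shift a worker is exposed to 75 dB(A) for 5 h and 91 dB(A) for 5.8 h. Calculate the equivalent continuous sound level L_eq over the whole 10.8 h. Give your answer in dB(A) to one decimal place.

88.4 dB(A)

Weight each interval's intensity by its duration and average over T = 10.8 h:
Σ tᵢ·10^(Lᵢ/10) = 5·10^(75/10) + 5.8·10^(91/10) = 7.460e+09.
L_eq = 10·log₁₀(7.460e+09/10.8) = 88.39 dB(A).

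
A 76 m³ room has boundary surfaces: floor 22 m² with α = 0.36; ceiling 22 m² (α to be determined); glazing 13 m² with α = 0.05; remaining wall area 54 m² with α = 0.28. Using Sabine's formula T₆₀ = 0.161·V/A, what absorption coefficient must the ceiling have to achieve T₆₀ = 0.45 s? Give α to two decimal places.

Required total absorption A = 0.161·76/0.45 = 27.19 m².
Absorption from the other surfaces = 22·0.36 + 13·0.05 + 54·0.28 = 23.69 m², so the ceiling must supply 3.50 m² over 22 m².
α = 3.50/22 = 0.159.

0.16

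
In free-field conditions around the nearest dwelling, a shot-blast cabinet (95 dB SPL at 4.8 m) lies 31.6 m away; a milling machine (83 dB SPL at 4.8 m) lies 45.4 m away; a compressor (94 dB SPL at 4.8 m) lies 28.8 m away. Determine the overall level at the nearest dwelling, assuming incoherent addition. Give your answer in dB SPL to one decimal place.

81.6 dB SPL

Apply inverse-square spreading to bring every level to the receiver, then sum 10^(L/10).
shot-blast cabinet: 95 − 20·log₁₀(31.6/4.8) = 95 − 16.37 = 78.63 dB SPL.
milling machine: 83 − 20·log₁₀(45.4/4.8) = 83 − 19.52 = 63.48 dB SPL.
compressor: 94 − 20·log₁₀(28.8/4.8) = 94 − 15.56 = 78.44 dB SPL.
Σ 10^(L/10) = 1.450e+08 → L_total = 10·log₁₀(1.450e+08) = 81.61 dB SPL.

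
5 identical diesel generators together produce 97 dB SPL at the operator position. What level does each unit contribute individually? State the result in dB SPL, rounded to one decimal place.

90.0 dB SPL

5 equal contributions raise the level by 10·log₁₀ 5 = 6.990 dB, so each unit alone gives 97 − 6.990.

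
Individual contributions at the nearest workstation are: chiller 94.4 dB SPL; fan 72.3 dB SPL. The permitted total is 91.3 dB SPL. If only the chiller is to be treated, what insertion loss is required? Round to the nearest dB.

3 dB

Fixed contribution from the other source: Σ 10^(L/10) = 10^(72.3/10) = 1.698e+07 (72.30 dB SPL).
To meet 91.3 dB SPL overall, the treated chiller may contribute at most 10^(91.3/10) − 1.698e+07 = 1.332e+09, i.e. 91.24 dB SPL.
Required insertion loss = 94.4 − 91.24 = 3.16 dB.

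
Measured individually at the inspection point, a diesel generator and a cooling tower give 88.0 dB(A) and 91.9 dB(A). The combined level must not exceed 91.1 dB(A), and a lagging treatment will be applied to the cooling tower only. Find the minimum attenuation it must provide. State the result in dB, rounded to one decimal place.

3.7 dB

The untreated sources together contribute 10^(88.0/10) = 6.310e+08, i.e. 88.00 dB(A).
To meet 91.1 dB(A) overall, the treated cooling tower may contribute at most 10^(91.1/10) − 6.310e+08 = 6.573e+08, i.e. 88.18 dB(A).
Required insertion loss = 91.9 − 88.18 = 3.72 dB.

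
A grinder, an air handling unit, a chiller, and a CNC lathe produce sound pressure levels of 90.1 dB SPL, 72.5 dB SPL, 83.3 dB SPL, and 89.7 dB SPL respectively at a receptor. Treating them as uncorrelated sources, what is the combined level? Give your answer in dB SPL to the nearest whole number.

For uncorrelated sources the intensities add, so convert each level to linear form, sum, and take 10·log₁₀ of the total.
Σ 10^(L/10) = 10^(90.1/10) + 10^(72.5/10) + 10^(83.3/10) + 10^(89.7/10) = 2.188e+09.
L_total = 10·log₁₀(2.188e+09) = 93.40 dB SPL.

93 dB SPL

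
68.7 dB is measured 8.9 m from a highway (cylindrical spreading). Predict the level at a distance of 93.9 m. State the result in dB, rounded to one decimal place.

58.5 dB

Line-source attenuation: ΔL = 10·log₁₀(r₂/r₁) = 10·log₁₀(93.9/8.9) = 10.233 dB.
L₂ = 68.7 − 10·log₁₀(93.9/8.9) = 68.7 − 10.233 = 58.47 dB.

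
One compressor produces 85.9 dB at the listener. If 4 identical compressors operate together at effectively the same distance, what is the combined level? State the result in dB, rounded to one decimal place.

91.9 dB

L_total = L₁ + 10·log₁₀ N for N identical incoherent sources.
L_total = 85.9 + 10·log₁₀(4) = 85.9 + 6.021 = 91.92 dB.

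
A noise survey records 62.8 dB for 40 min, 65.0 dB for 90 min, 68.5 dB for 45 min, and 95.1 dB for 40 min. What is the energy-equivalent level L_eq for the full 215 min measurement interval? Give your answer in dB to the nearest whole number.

88 dB

The energy average is taken in the linear domain: L_eq = 10·log₁₀[(Σ tᵢ·10^(Lᵢ/10))/T], T = 215 min.
Σ tᵢ·10^(Lᵢ/10) = 40·10^(62.8/10) + 90·10^(65.0/10) + 45·10^(68.5/10) + 40·10^(95.1/10) = 1.301e+11.
L_eq = 10·log₁₀(1.301e+11/215) = 87.82 dB.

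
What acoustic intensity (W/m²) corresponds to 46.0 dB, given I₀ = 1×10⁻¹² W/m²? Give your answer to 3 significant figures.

3.98e-08 W/m²

I/I₀ = 10^(46.0/10) = 3.981e+04, so I = 3.981e+04 × 10⁻¹² W/m².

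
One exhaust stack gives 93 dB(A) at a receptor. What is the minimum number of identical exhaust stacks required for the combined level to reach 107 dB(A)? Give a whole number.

26

Need L₁ + 10·log₁₀ N ≥ 107, i.e. log₁₀ N ≥ 1.40.
N ≥ 10^(14.0/10) = 25.119, so N = 26.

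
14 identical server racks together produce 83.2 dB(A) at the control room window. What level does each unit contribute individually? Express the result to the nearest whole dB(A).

72 dB(A)

Dividing the total intensity by 14 lowers the level by 10·log₁₀ 14 = 11.461 dB: L₁ = 83.2 − 11.461.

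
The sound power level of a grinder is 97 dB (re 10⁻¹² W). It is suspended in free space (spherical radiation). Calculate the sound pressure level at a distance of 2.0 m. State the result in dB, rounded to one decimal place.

The power spreads over a sphere of area 4π·r², so L_p = L_w − 10·log₁₀(4π·r²).
4π·r² = 50.27 m², 10·log₁₀ of that is 17.013 dB.
L_p = 97 − 17.013 = 79.99 dB.

80.0 dB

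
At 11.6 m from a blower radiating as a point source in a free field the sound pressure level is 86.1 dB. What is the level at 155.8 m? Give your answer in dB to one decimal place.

For a point source, L₂ = L₁ − 20·log₁₀(r₂/r₁).
L₂ = 86.1 − 20·log₁₀(155.8/11.6) = 86.1 − 22.562 = 63.54 dB.

63.5 dB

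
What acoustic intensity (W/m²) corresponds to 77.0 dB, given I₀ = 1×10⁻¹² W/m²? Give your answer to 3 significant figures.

5.01e-05 W/m²

L = 10·log₁₀(I/I₀) ⇒ I = I₀·10^(L/10) = 10⁻¹² × 10^7.70.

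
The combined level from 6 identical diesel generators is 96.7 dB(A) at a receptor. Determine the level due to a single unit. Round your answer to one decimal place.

88.9 dB(A)

6 equal contributions raise the level by 10·log₁₀ 6 = 7.782 dB, so each unit alone gives 96.7 − 7.782.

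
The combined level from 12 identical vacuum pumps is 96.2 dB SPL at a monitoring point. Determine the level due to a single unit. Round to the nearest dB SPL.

85 dB SPL

Dividing the total intensity by 12 lowers the level by 10·log₁₀ 12 = 10.792 dB: L₁ = 96.2 − 10.792.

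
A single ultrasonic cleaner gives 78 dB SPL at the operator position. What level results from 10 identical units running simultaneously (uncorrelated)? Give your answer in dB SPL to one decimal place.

L_total = L₁ + 10·log₁₀ N for N identical incoherent sources.
L_total = 78 + 10·log₁₀(10) = 78 + 10.000 = 88.00 dB SPL.

88.0 dB SPL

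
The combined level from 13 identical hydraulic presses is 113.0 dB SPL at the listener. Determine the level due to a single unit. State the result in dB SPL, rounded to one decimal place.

101.9 dB SPL

13 equal contributions raise the level by 10·log₁₀ 13 = 11.139 dB, so each unit alone gives 113.0 − 11.139.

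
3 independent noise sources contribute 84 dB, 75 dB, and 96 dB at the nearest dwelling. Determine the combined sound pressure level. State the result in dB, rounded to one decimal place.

For uncorrelated sources the intensities add, so convert each level to linear form, sum, and take 10·log₁₀ of the total.
Σ 10^(L/10) = 10^(84/10) + 10^(75/10) + 10^(96/10) = 4.264e+09.
L_total = 10·log₁₀(4.264e+09) = 96.30 dB.

96.3 dB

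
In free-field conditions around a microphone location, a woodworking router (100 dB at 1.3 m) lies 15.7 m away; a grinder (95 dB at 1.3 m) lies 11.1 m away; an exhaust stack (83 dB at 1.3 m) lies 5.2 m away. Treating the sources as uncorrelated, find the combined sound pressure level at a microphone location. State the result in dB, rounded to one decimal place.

Apply inverse-square spreading to bring every level to the receiver, then sum 10^(L/10).
woodworking router: 100 − 20·log₁₀(15.7/1.3) = 100 − 21.64 = 78.36 dB.
grinder: 95 − 20·log₁₀(11.1/1.3) = 95 − 18.63 = 76.37 dB.
exhaust stack: 83 − 20·log₁₀(5.2/1.3) = 83 − 12.04 = 70.96 dB.
Σ 10^(L/10) = 1.244e+08 → L_total = 10·log₁₀(1.244e+08) = 80.95 dB.

80.9 dB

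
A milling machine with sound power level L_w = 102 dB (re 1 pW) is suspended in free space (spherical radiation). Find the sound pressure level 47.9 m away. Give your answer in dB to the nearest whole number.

57 dB

The power spreads over a sphere of area 4π·r², so L_p = L_w − 10·log₁₀(4π·r²).
4π·r² = 2.883e+04 m², 10·log₁₀ of that is 44.599 dB.
L_p = 102 − 44.599 = 57.40 dB.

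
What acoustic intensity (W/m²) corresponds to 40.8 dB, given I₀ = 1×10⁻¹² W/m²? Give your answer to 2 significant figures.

L = 10·log₁₀(I/I₀) ⇒ I = I₀·10^(L/10) = 10⁻¹² × 10^4.08.

1.2e-08 W/m²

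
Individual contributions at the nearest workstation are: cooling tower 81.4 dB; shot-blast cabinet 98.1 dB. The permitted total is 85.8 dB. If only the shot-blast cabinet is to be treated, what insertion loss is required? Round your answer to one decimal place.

Everything except the shot-blast cabinet sums to 10^(81.4/10) = 1.380e+08 in linear terms, 81.40 dB.
The limit corresponds to 10^(85.8/10) = 3.802e+08; subtracting the fixed part leaves 2.422e+08 for the shot-blast cabinet, i.e. 83.84 dB.
So the shot-blast cabinet must be reduced from 98.1 to 83.84 dB: IL = 14.26 dB.

14.3 dB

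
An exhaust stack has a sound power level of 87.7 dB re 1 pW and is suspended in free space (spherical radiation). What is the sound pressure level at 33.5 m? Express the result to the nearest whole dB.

Free-field spherical radiation: L_p = L_w − 10·log₁₀(4π·r²), r = 33.5 m.
4π·r² = 1.41e+04 m², 10·log₁₀ of that is 41.493 dB.
L_p = 87.7 − 41.493 = 46.21 dB.

46 dB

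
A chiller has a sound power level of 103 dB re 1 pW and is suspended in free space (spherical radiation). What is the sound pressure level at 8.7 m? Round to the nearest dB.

Free-field spherical radiation: L_p = L_w − 10·log₁₀(4π·r²), r = 8.7 m.
4π·r² = 951.1 m², 10·log₁₀ of that is 29.782 dB.
L_p = 103 − 29.782 = 73.22 dB.

73 dB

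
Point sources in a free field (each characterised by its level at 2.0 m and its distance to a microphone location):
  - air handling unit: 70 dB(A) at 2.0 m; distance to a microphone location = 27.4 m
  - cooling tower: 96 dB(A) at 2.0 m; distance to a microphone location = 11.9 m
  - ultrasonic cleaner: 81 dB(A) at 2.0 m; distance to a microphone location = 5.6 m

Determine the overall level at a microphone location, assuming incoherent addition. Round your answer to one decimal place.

Propagate each source to the receiver with L = L_ref − 20·log₁₀(r/r_ref), then add intensities.
air handling unit: 70 − 20·log₁₀(27.4/2.0) = 70 − 22.73 = 47.27 dB(A).
cooling tower: 96 − 20·log₁₀(11.9/2.0) = 96 − 15.49 = 80.51 dB(A).
ultrasonic cleaner: 81 − 20·log₁₀(5.6/2.0) = 81 − 8.94 = 72.06 dB(A).
Σ 10^(L/10) = 1.286e+08 → L_total = 10·log₁₀(1.286e+08) = 81.09 dB(A).

81.1 dB(A)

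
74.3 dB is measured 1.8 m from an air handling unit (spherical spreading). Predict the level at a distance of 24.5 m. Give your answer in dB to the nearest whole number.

Point-source attenuation: ΔL = 20·log₁₀(r₂/r₁) = 20·log₁₀(24.5/1.8) = 22.678 dB.
L₂ = 74.3 − 20·log₁₀(24.5/1.8) = 74.3 − 22.678 = 51.62 dB.

52 dB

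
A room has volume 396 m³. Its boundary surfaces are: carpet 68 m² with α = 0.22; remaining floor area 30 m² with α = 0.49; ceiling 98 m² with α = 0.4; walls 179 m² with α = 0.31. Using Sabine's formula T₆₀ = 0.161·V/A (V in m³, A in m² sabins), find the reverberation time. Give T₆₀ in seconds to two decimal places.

Total absorption A = 68·0.22 + 30·0.49 + 98·0.4 + 179·0.31 = 124.35 m² sabins.
T₆₀ = 0.161·V/A = 0.161·396/124.35 = 0.513 s.

0.51 s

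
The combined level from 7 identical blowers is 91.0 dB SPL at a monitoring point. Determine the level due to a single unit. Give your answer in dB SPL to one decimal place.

For N identical incoherent sources L_total = L₁ + 10·log₁₀ N, so L₁ = 91.0 − 10·log₁₀(7) = 91.0 − 8.451.

82.5 dB SPL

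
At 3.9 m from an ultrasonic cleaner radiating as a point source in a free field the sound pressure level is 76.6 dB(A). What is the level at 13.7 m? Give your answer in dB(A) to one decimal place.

65.7 dB(A)

Spherical spreading from a point source gives a 20·log₁₀(r₂/r₁) drop.
L₂ = 76.6 − 20·log₁₀(13.7/3.9) = 76.6 − 10.913 = 65.69 dB(A).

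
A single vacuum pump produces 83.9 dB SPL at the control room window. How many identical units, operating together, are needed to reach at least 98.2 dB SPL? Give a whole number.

27

The shortfall is 98.2 − 83.9 = 14.3 dB, and N units add 10·log₁₀ N, so need 10·log₁₀ N ≥ 14.3.
N ≥ 10^(14.3/10) = 26.915, so N = 27.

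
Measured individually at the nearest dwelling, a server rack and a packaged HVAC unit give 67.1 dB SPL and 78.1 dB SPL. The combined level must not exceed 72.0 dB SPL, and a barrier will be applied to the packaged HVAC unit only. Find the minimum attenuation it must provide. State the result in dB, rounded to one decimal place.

Fixed contribution from the other source: Σ 10^(L/10) = 10^(67.1/10) = 5.129e+06 (67.10 dB SPL).
The limit corresponds to 10^(72.0/10) = 1.585e+07; subtracting the fixed part leaves 1.072e+07 for the packaged HVAC unit, i.e. 70.30 dB SPL.
So the packaged HVAC unit must be reduced from 78.1 to 70.30 dB SPL: IL = 7.80 dB.

7.8 dB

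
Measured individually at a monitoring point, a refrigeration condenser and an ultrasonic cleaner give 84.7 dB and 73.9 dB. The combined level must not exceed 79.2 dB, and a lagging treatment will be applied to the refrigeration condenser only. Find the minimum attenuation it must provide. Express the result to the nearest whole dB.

Fixed contribution from the other source: Σ 10^(L/10) = 10^(73.9/10) = 2.455e+07 (73.90 dB).
The limit corresponds to 10^(79.2/10) = 8.318e+07; subtracting the fixed part leaves 5.863e+07 for the refrigeration condenser, i.e. 77.68 dB.
So the refrigeration condenser must be reduced from 84.7 to 77.68 dB: IL = 7.02 dB.

7 dB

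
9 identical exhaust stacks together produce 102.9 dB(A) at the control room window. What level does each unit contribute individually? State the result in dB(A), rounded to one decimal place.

9 equal contributions raise the level by 10·log₁₀ 9 = 9.542 dB, so each unit alone gives 102.9 − 9.542.

93.4 dB(A)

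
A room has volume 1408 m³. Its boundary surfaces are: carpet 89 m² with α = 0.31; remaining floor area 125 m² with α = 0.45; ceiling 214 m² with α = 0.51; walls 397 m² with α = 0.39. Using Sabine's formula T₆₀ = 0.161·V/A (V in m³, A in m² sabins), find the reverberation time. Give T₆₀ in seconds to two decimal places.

A = Σ Sᵢαᵢ = 89·0.31 + 125·0.45 + 214·0.51 + 397·0.39 = 347.81 m².
T₆₀ = 0.161·V/A = 0.161·1408/347.81 = 0.652 s.

0.65 s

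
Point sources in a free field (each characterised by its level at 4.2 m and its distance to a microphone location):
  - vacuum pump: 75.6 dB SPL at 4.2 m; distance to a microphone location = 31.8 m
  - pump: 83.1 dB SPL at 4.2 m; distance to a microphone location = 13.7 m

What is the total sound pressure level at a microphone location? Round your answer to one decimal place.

Apply inverse-square spreading to bring every level to the receiver, then sum 10^(L/10).
vacuum pump: 75.6 − 20·log₁₀(31.8/4.2) = 75.6 − 17.58 = 58.02 dB SPL.
pump: 83.1 − 20·log₁₀(13.7/4.2) = 83.1 − 10.27 = 72.83 dB SPL.
Σ 10^(L/10) = 1.982e+07 → L_total = 10·log₁₀(1.982e+07) = 72.97 dB SPL.

73.0 dB SPL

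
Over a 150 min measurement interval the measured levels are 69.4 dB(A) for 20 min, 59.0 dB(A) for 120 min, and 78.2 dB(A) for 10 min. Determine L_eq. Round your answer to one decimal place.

The energy average is taken in the linear domain: L_eq = 10·log₁₀[(Σ tᵢ·10^(Lᵢ/10))/T], T = 150 min.
Σ tᵢ·10^(Lᵢ/10) = 20·10^(69.4/10) + 120·10^(59.0/10) + 10·10^(78.2/10) = 9.302e+08.
L_eq = 10·log₁₀(9.302e+08/150) = 67.92 dB(A).

67.9 dB(A)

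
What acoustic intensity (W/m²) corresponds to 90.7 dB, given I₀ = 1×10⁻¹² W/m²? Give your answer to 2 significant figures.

I/I₀ = 10^(90.7/10) = 1.175e+09, so I = 1.175e+09 × 10⁻¹² W/m².

0.0012 W/m²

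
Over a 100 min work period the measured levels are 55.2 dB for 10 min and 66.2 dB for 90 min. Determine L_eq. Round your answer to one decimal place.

65.8 dB

Weight each interval's intensity by its duration and average over T = 100 min:
Σ tᵢ·10^(Lᵢ/10) = 10·10^(55.2/10) + 90·10^(66.2/10) = 3.785e+08.
L_eq = 10·log₁₀(3.785e+08/100) = 65.78 dB.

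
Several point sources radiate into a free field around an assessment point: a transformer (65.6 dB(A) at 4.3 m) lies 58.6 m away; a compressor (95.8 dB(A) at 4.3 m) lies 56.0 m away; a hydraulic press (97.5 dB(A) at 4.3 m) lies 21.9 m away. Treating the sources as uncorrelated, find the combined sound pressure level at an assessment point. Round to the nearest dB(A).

84 dB(A)

Propagate each source to the receiver with L = L_ref − 20·log₁₀(r/r_ref), then add intensities.
transformer: 65.6 − 20·log₁₀(58.6/4.3) = 65.6 − 22.69 = 42.91 dB(A).
compressor: 95.8 − 20·log₁₀(56.0/4.3) = 95.8 − 22.29 = 73.51 dB(A).
hydraulic press: 97.5 − 20·log₁₀(21.9/4.3) = 97.5 − 14.14 = 83.36 dB(A).
Σ 10^(L/10) = 2.392e+08 → L_total = 10·log₁₀(2.392e+08) = 83.79 dB(A).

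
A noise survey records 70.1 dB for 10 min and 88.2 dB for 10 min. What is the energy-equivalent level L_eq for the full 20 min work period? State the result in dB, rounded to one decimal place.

85.3 dB

Weight each interval's intensity by its duration and average over T = 20 min:
Σ tᵢ·10^(Lᵢ/10) = 10·10^(70.1/10) + 10·10^(88.2/10) = 6.709e+09.
L_eq = 10·log₁₀(6.709e+09/20) = 85.26 dB.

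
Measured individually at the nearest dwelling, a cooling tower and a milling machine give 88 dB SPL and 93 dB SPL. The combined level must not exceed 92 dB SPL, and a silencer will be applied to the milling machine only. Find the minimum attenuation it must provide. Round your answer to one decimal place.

Everything except the milling machine sums to 10^(88/10) = 6.310e+08 in linear terms, 88.00 dB SPL.
To meet 92 dB SPL overall, the treated milling machine may contribute at most 10^(92/10) − 6.310e+08 = 9.539e+08, i.e. 89.80 dB SPL.
Required insertion loss = 93 − 89.80 = 3.20 dB.

3.2 dB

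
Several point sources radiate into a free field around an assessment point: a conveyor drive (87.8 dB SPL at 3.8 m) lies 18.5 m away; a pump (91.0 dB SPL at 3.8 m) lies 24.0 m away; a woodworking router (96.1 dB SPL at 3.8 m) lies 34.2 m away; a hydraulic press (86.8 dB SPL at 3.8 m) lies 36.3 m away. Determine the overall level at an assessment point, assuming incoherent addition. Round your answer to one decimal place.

Propagate each source to the receiver with L = L_ref − 20·log₁₀(r/r_ref), then add intensities.
conveyor drive: 87.8 − 20·log₁₀(18.5/3.8) = 87.8 − 13.75 = 74.05 dB SPL.
pump: 91.0 − 20·log₁₀(24.0/3.8) = 91.0 − 16.01 = 74.99 dB SPL.
woodworking router: 96.1 − 20·log₁₀(34.2/3.8) = 96.1 − 19.08 = 77.02 dB SPL.
hydraulic press: 86.8 − 20·log₁₀(36.3/3.8) = 86.8 − 19.60 = 67.20 dB SPL.
Σ 10^(L/10) = 1.125e+08 → L_total = 10·log₁₀(1.125e+08) = 80.51 dB SPL.

80.5 dB SPL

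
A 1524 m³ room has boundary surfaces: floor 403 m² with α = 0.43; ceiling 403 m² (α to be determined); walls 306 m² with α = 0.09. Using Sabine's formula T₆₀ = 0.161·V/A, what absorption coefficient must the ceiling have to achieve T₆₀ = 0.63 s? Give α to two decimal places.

From T₆₀ = 0.161·V/A, the target T₆₀ = 0.63 s needs A = 0.161·1524/0.63 = 389.47 m².
Absorption from the other surfaces = 403·0.43 + 306·0.09 = 200.83 m², so the ceiling must supply 188.64 m² over 403 m².
α = 188.64/403 = 0.468.

0.47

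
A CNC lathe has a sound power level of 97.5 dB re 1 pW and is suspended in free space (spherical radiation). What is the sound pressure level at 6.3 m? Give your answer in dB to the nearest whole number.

L_p = L_w − 10·log₁₀(4π·r²) with r = 6.3 m.
4π·r² = 498.8 m², 10·log₁₀ of that is 26.979 dB.
L_p = 97.5 − 26.979 = 70.52 dB.

71 dB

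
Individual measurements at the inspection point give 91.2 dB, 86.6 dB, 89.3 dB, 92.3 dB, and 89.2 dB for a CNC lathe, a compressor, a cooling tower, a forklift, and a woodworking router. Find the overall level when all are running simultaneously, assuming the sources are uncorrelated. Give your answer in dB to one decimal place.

For uncorrelated sources the intensities add, so convert each level to linear form, sum, and take 10·log₁₀ of the total.
Σ 10^(L/10) = 10^(91.2/10) + 10^(86.6/10) + 10^(89.3/10) + 10^(92.3/10) + 10^(89.2/10) = 5.156e+09.
L_total = 10·log₁₀(5.156e+09) = 97.12 dB.

97.1 dB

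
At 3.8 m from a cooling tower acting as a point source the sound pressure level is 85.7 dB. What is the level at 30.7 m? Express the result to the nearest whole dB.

68 dB

Point-source attenuation: ΔL = 20·log₁₀(r₂/r₁) = 20·log₁₀(30.7/3.8) = 18.147 dB.
L₂ = 85.7 − 20·log₁₀(30.7/3.8) = 85.7 − 18.147 = 67.55 dB.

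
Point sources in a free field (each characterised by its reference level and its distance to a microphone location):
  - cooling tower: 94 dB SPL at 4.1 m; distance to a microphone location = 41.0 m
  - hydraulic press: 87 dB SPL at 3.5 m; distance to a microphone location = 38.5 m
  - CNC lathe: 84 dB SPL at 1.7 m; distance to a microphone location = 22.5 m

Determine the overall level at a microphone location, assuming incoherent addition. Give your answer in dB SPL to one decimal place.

Propagate each source to the receiver with L = L_ref − 20·log₁₀(r/r_ref), then add intensities.
cooling tower: 94 − 20·log₁₀(41.0/4.1) = 94 − 20.00 = 74.00 dB SPL.
hydraulic press: 87 − 20·log₁₀(38.5/3.5) = 87 − 20.83 = 66.17 dB SPL.
CNC lathe: 84 − 20·log₁₀(22.5/1.7) = 84 − 22.43 = 61.57 dB SPL.
Σ 10^(L/10) = 3.069e+07 → L_total = 10·log₁₀(3.069e+07) = 74.87 dB SPL.

74.9 dB SPL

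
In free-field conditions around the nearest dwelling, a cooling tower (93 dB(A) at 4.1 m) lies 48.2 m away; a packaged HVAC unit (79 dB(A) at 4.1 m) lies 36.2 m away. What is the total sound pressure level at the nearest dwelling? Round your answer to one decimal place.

71.9 dB(A)

Propagate each source to the receiver with L = L_ref − 20·log₁₀(r/r_ref), then add intensities.
cooling tower: 93 − 20·log₁₀(48.2/4.1) = 93 − 21.41 = 71.59 dB(A).
packaged HVAC unit: 79 − 20·log₁₀(36.2/4.1) = 79 − 18.92 = 60.08 dB(A).
Σ 10^(L/10) = 1.546e+07 → L_total = 10·log₁₀(1.546e+07) = 71.89 dB(A).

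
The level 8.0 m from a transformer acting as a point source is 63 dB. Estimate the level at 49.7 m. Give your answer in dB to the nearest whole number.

47 dB

Point-source attenuation: ΔL = 20·log₁₀(r₂/r₁) = 20·log₁₀(49.7/8.0) = 15.865 dB.
L₂ = 63 − 20·log₁₀(49.7/8.0) = 63 − 15.865 = 47.13 dB.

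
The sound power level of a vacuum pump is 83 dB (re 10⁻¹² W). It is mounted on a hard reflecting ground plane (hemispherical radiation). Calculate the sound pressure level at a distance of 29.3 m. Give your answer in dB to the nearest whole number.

46 dB

The power spreads over a hemisphere of area 2π·r², so L_p = L_w − 10·log₁₀(2π·r²).
2π·r² = 5394 m², 10·log₁₀ of that is 37.319 dB.
L_p = 83 − 37.319 = 45.68 dB.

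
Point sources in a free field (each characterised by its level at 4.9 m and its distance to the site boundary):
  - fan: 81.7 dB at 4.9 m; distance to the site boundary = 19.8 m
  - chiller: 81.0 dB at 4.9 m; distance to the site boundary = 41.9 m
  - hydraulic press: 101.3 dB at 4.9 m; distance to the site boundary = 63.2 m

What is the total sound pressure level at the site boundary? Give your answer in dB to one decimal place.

First find each source's level at the receiver (point-source: −20·log₁₀(r/r_ref)), then combine on an intensity basis.
fan: 81.7 − 20·log₁₀(19.8/4.9) = 81.7 − 12.13 = 69.57 dB.
chiller: 81.0 − 20·log₁₀(41.9/4.9) = 81.0 − 18.64 = 62.36 dB.
hydraulic press: 101.3 − 20·log₁₀(63.2/4.9) = 101.3 − 22.21 = 79.09 dB.
Σ 10^(L/10) = 9.187e+07 → L_total = 10·log₁₀(9.187e+07) = 79.63 dB.

79.6 dB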